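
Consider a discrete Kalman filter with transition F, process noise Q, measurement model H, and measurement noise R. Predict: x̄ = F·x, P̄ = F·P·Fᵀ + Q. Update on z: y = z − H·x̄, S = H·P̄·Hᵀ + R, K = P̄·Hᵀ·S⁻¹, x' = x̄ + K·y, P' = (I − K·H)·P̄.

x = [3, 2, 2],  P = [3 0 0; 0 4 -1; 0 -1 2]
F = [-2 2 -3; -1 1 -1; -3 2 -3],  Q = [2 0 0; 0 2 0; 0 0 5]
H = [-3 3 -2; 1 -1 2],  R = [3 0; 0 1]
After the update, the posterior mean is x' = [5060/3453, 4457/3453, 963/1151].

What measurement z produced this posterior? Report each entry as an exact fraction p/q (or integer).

x̄ = F·x = [-8, -3, -11]
P̄ = F·P·Fᵀ + Q = [60 25 64; 25 13 28; 64 28 78]
S = H·P̄·Hᵀ + R = [954 -669; -669 480]
K = P̄·Hᵀ·S⁻¹ = [-931/3453 -125/3453; 148/1151 1108/3453; 192/1151 728/1151]
x' − x̄ = [32684/3453, 14816/3453, 13624/1151] = K·y
y = (KᵀK)⁻¹·Kᵀ·(x' − x̄) = [-39, 29]
z = y + H·x̄ = [-39, 29] + [37, -27] = [-2, 2]

z = [-2, 2]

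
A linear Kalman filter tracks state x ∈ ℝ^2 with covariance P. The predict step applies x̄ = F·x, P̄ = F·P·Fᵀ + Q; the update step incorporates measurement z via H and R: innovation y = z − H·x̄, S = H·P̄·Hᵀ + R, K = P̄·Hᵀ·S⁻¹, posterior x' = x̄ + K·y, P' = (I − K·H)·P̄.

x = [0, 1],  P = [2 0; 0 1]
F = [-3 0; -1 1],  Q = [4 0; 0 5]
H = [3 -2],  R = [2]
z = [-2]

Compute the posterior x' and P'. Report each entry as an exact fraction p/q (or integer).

x' = [0, 1]
P' = [151/40 213/40; 213/40 319/40]

x̄ = F·x = [0, 1]
P̄ = F·P·Fᵀ + Q = [22 6; 6 8]
y = z − H·x̄ = [0]
S = H·P̄·Hᵀ + R = [160]
K = P̄·Hᵀ·S⁻¹ = [27/80; 1/80]
x' = x̄ + K·y = [0, 1]
P' = (I − K·H)·P̄ = [151/40 213/40; 213/40 319/40]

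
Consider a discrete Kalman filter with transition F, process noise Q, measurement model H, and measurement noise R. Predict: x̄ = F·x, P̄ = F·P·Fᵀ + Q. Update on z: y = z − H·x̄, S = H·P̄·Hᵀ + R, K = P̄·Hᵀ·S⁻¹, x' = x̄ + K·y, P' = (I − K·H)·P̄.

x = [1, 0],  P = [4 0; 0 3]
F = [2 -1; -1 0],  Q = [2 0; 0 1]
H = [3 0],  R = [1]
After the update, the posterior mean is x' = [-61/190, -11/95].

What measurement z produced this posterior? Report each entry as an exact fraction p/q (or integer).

z = [-1]

x̄ = F·x = [2, -1]
P̄ = F·P·Fᵀ + Q = [21 -8; -8 5]
S = H·P̄·Hᵀ + R = [190]
K = P̄·Hᵀ·S⁻¹ = [63/190; -12/95]
x' − x̄ = [-441/190, 84/95] = K·y
y = (KᵀK)⁻¹·Kᵀ·(x' − x̄) = [-7]
z = y + H·x̄ = [-7] + [6] = [-1]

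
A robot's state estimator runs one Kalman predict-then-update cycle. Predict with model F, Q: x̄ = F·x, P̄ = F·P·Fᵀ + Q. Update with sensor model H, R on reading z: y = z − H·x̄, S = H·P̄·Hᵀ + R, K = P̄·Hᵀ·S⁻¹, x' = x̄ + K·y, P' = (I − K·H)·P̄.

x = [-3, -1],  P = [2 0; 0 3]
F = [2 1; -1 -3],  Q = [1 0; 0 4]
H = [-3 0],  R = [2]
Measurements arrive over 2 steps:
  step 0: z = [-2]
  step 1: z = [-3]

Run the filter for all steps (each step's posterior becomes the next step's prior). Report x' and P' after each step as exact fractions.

step 0: x̄ = F·x = [-7, 6]
step 0: P̄ = F·P·Fᵀ + Q = [12 -13; -13 33]
step 0: y = z − H·x̄ = [-23]
step 0: S = H·P̄·Hᵀ + R = [110]
step 0: K = P̄·Hᵀ·S⁻¹ = [-18/55; 39/110]
step 0: x' = x̄ + K·y = [29/55, -237/110]
step 0: P' = (I − K·H)·P̄ = [12/55 -13/55; -13/55 2109/110]
step 1: x̄ = F·x = [-11/10, 653/110]
step 1: P̄ = F·P·Fᵀ + Q = [201/10 -563/10; -563/10 19289/110]
step 1: y = z − H·x̄ = [-63/10]
step 1: S = H·P̄·Hᵀ + R = [1829/10]
step 1: K = P̄·Hᵀ·S⁻¹ = [-603/1829; 1689/1829]
step 1: x' = x̄ + K·y = [1787/1829, 2386/20119]
step 1: P' = (I − K·H)·P̄ = [402/1829 -1126/1829; -1126/1829 389965/20119]

step 0: x' = [29/55, -237/110], P' = [12/55 -13/55; -13/55 2109/110]
step 1: x' = [1787/1829, 2386/20119], P' = [402/1829 -1126/1829; -1126/1829 389965/20119]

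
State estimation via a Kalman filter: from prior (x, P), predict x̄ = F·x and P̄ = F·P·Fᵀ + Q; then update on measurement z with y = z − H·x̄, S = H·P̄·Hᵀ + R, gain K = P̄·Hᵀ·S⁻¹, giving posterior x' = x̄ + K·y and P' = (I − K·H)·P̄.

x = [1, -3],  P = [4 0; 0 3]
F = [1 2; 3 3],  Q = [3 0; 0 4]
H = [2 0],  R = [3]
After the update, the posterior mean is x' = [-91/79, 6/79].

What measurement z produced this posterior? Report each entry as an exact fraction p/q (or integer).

z = [-2]

x̄ = F·x = [-5, -6]
P̄ = F·P·Fᵀ + Q = [19 30; 30 67]
S = H·P̄·Hᵀ + R = [79]
K = P̄·Hᵀ·S⁻¹ = [38/79; 60/79]
x' − x̄ = [304/79, 480/79] = K·y
y = (KᵀK)⁻¹·Kᵀ·(x' − x̄) = [8]
z = y + H·x̄ = [8] + [-10] = [-2]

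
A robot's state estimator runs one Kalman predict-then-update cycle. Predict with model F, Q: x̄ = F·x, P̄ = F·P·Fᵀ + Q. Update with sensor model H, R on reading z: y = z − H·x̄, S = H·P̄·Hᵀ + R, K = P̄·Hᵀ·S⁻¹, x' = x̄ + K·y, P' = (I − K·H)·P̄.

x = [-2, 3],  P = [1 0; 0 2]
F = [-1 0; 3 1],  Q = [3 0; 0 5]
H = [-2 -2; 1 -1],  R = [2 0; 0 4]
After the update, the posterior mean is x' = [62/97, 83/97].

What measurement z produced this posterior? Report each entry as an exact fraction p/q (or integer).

x̄ = F·x = [2, -3]
P̄ = F·P·Fᵀ + Q = [4 -3; -3 16]
S = H·P̄·Hᵀ + R = [58 24; 24 30]
K = P̄·Hᵀ·S⁻¹ = [-19/97 227/582; -27/97 -239/582]
x' − x̄ = [-132/97, 374/97] = K·y
y = (KᵀK)⁻¹·Kᵀ·(x' − x̄) = [-5, -6]
z = y + H·x̄ = [-5, -6] + [2, 5] = [-3, -1]

z = [-3, -1]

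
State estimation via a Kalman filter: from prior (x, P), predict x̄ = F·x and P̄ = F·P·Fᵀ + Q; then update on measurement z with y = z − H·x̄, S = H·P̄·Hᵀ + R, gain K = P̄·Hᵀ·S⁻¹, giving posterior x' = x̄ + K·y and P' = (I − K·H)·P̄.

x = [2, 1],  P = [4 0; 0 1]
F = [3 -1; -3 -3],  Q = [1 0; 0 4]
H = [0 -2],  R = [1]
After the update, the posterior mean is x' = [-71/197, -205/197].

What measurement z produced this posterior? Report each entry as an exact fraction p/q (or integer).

z = [2]

x̄ = F·x = [5, -9]
P̄ = F·P·Fᵀ + Q = [38 -33; -33 49]
S = H·P̄·Hᵀ + R = [197]
K = P̄·Hᵀ·S⁻¹ = [66/197; -98/197]
x' − x̄ = [-1056/197, 1568/197] = K·y
y = (KᵀK)⁻¹·Kᵀ·(x' − x̄) = [-16]
z = y + H·x̄ = [-16] + [18] = [2]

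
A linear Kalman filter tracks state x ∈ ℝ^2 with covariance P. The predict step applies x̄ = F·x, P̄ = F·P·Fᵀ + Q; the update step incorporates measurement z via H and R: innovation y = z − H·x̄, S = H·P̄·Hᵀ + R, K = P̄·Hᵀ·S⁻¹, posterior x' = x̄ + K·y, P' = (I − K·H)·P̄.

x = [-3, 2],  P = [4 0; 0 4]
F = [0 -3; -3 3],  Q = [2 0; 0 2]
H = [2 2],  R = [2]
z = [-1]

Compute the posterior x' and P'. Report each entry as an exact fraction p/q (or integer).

x' = [-524/81, 493/81]
P' = [3070/81 -3068/81; -3068/81 3106/81]

x̄ = F·x = [-6, 15]
P̄ = F·P·Fᵀ + Q = [38 -36; -36 74]
y = z − H·x̄ = [-19]
S = H·P̄·Hᵀ + R = [162]
K = P̄·Hᵀ·S⁻¹ = [2/81; 38/81]
x' = x̄ + K·y = [-524/81, 493/81]
P' = (I − K·H)·P̄ = [3070/81 -3068/81; -3068/81 3106/81]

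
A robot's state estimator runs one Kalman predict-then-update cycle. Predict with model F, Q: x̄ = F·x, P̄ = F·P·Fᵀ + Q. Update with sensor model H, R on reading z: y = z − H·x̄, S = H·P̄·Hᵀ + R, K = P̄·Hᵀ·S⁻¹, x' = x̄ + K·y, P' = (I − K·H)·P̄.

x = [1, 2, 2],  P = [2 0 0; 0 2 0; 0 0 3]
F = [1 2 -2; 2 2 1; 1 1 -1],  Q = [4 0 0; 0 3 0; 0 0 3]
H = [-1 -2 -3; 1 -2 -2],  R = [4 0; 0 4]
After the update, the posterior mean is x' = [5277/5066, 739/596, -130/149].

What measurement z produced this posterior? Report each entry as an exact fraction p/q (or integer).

x̄ = F·x = [1, 8, 1]
P̄ = F·P·Fᵀ + Q = [26 6 12; 6 22 5; 12 5 10]
S = H·P̄·Hᵀ + R = [364 160; 160 126]
K = P̄·Hᵀ·S⁻¹ = [-1931/5066 1025/2533; -15/596 -52/149; -27/149 13/149]
x' − x̄ = [211/5066, -4029/596, -279/149] = K·y
y = (KᵀK)⁻¹·Kᵀ·(x' − x̄) = [19, 18]
z = y + H·x̄ = [19, 18] + [-20, -17] = [-1, 1]

z = [-1, 1]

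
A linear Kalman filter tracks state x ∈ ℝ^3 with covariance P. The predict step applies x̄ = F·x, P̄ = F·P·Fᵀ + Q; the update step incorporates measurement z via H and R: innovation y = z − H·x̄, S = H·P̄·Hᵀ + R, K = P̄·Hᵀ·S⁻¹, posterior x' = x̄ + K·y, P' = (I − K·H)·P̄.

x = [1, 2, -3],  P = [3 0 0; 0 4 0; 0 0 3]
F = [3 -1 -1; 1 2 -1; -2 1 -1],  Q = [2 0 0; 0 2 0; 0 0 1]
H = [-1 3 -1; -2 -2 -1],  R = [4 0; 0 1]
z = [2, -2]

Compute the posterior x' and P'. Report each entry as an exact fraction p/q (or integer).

x̄ = F·x = [4, 8, 3]
P̄ = F·P·Fᵀ + Q = [36 4 -19; 4 24 5; -19 5 20]
y = z − H·x̄ = [-15, 25]
S = H·P̄·Hᵀ + R = [184 -130; -130 237]
K = P̄·Hᵀ·S⁻¹ = [-9115/26708 -5937/13354; 7001/26708 -1517/13354; 2179/13354 823/6677]
x' = x̄ + K·y = [-53293/26708, 32799/26708, 48527/13354]
P' = (I − K·H)·P̄ = [191599/26708 -43237/26708 -142425/13354; -43237/26708 14855/26708 29899/13354; -142425/13354 29899/13354 111703/6677]

x' = [-53293/26708, 32799/26708, 48527/13354]
P' = [191599/26708 -43237/26708 -142425/13354; -43237/26708 14855/26708 29899/13354; -142425/13354 29899/13354 111703/6677]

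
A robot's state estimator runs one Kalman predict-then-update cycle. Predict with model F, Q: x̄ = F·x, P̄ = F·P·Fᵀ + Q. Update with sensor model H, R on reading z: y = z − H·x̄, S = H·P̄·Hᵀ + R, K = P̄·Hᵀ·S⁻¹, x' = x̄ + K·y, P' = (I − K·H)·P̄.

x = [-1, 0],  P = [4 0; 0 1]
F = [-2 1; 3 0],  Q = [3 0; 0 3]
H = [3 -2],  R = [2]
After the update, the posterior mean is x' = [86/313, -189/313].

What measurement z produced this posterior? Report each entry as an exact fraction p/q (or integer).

x̄ = F·x = [2, -3]
P̄ = F·P·Fᵀ + Q = [20 -24; -24 39]
S = H·P̄·Hᵀ + R = [626]
K = P̄·Hᵀ·S⁻¹ = [54/313; -75/313]
x' − x̄ = [-540/313, 750/313] = K·y
y = (KᵀK)⁻¹·Kᵀ·(x' − x̄) = [-10]
z = y + H·x̄ = [-10] + [12] = [2]

z = [2]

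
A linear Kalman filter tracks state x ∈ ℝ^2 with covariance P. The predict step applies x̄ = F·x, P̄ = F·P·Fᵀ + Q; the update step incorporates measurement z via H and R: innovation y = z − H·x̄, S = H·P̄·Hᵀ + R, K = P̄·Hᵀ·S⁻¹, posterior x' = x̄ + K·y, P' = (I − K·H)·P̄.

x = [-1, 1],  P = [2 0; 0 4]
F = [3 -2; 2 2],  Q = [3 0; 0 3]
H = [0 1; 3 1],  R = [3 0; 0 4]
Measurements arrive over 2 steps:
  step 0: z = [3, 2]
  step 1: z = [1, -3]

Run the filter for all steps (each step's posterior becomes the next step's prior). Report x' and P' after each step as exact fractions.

step 0: x̄ = F·x = [-5, 0]
step 0: P̄ = F·P·Fᵀ + Q = [37 -4; -4 27]
step 0: y = z − H·x̄ = [3, 17]
step 0: S = H·P̄·Hᵀ + R = [30 15; 15 340]
step 0: K = P̄·Hᵀ·S⁻¹ = [-593/1995 218/665; 597/665 3/665]
step 0: x' = x̄ + K·y = [-212/665, 1842/665]
step 0: P' = (I − K·H)·P̄ = [293/399 -593/665; -593/665 1791/665]
step 1: x̄ = F·x = [-864/133, 652/133]
step 1: P̄ = F·P·Fᵀ + Q = [4134/133 -1084/133; -1084/133 3821/399]
step 1: y = z − H·x̄ = [-519/133, 1541/133]
step 1: S = H·P̄·Hᵀ + R = [5018/399 -5935/399; -5935/399 97523/399]
step 1: K = P̄·Hᵀ·S⁻¹ = [-289794/1138211 378648/1138211; 845642/1138211 -17805/1138211]
step 1: x' = x̄ + K·y = [-1876050/1138211, 2073593/1138211]
step 1: P' = (I − K·H)·P̄ = [794658/1138211 -869382/1138211; -869382/1138211 2536926/1138211]

step 0: x' = [-212/665, 1842/665], P' = [293/399 -593/665; -593/665 1791/665]
step 1: x' = [-1876050/1138211, 2073593/1138211], P' = [794658/1138211 -869382/1138211; -869382/1138211 2536926/1138211]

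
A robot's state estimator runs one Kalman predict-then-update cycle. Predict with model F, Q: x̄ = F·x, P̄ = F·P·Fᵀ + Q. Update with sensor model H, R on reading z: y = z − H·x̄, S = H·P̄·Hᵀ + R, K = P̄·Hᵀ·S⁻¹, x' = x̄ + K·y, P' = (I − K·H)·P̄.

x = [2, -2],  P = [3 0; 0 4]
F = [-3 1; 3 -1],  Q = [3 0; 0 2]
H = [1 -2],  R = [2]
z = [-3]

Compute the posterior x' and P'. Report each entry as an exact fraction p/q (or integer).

x̄ = F·x = [-8, 8]
P̄ = F·P·Fᵀ + Q = [34 -31; -31 33]
y = z − H·x̄ = [21]
S = H·P̄·Hᵀ + R = [292]
K = P̄·Hᵀ·S⁻¹ = [24/73; -97/292]
x' = x̄ + K·y = [-80/73, 299/292]
P' = (I − K·H)·P̄ = [178/73 65/73; 65/73 227/292]

x' = [-80/73, 299/292]
P' = [178/73 65/73; 65/73 227/292]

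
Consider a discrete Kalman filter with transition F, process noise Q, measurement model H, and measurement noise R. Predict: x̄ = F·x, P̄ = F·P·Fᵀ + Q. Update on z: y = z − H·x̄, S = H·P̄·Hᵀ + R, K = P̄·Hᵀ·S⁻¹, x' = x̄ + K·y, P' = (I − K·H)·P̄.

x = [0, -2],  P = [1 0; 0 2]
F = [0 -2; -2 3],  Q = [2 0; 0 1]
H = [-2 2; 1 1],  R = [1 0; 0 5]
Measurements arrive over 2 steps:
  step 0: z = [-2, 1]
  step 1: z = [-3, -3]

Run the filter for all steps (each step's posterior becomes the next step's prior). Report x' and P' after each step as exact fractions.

step 0: x' = [1013/1265, -591/2530], P' = [928/1265 787/1265; 787/1265 1921/2530]
step 1: x' = [-25460/54993, -109114/54993], P' = [240158/384951 189352/384951; 189352/384951 232843/384951]

step 0: x̄ = F·x = [4, -6]
step 0: P̄ = F·P·Fᵀ + Q = [10 -12; -12 23]
step 0: y = z − H·x̄ = [18, 3]
step 0: S = H·P̄·Hᵀ + R = [229 26; 26 14]
step 0: K = P̄·Hᵀ·S⁻¹ = [-282/1265 343/1265; 347/1265 699/2530]
step 0: x' = x̄ + K·y = [1013/1265, -591/2530]
step 0: P' = (I − K·H)·P̄ = [928/1265 787/1265; 787/1265 1921/2530]
step 1: x̄ = F·x = [591/1265, -1165/506]
step 1: P̄ = F·P·Fᵀ + Q = [6372/1265 -523/253; -523/253 1671/506]
step 1: y = z − H·x̄ = [292/115, -2947/2530]
step 1: S = H·P̄·Hᵀ + R = [5853/115 -399/115; -399/115 23289/2530]
step 1: K = P̄·Hᵀ·S⁻¹ = [-14516/54993 28634/128317; 4142/18331 84439/384951]
step 1: x' = x̄ + K·y = [-25460/54993, -109114/54993]
step 1: P' = (I − K·H)·P̄ = [240158/384951 189352/384951; 189352/384951 232843/384951]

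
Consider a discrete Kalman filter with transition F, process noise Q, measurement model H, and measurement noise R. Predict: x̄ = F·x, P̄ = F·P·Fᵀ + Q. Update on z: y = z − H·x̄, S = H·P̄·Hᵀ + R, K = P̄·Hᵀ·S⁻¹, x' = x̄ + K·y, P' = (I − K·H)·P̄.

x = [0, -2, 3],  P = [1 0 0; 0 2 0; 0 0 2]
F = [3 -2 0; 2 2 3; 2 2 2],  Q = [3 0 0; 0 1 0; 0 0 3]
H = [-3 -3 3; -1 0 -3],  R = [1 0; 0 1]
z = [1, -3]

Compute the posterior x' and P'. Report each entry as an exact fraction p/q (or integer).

x̄ = F·x = [4, 5, 2]
P̄ = F·P·Fᵀ + Q = [20 -2 -2; -2 31 24; -2 24 23]
y = z − H·x̄ = [22, 7]
S = H·P̄·Hᵀ + R = [235 51; 51 216]
K = P̄·Hᵀ·S⁻¹ = [-4082/16053 -230/48159; 110/16053 -15685/48159; 1355/16053 -15898/48159]
x' = x̄ + K·y = [-78386/48159, 138260/48159, 74462/48159]
P' = (I − K·H)·P̄ = [225200/48159 -296108/48159 -74990/48159; -296108/48159 399929/48159 103931/48159; -74990/48159 103931/48159 30296/48159]

x' = [-78386/48159, 138260/48159, 74462/48159]
P' = [225200/48159 -296108/48159 -74990/48159; -296108/48159 399929/48159 103931/48159; -74990/48159 103931/48159 30296/48159]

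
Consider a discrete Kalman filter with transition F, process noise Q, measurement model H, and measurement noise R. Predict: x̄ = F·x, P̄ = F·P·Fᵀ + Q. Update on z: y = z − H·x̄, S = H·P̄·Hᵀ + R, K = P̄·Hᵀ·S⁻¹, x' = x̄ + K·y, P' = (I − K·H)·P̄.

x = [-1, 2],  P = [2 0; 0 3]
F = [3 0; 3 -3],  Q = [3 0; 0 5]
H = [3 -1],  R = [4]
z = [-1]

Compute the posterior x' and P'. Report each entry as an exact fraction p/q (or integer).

x' = [-10/3, -1219/135]
P' = [6 50/3; 50/3 6734/135]

x̄ = F·x = [-3, -9]
P̄ = F·P·Fᵀ + Q = [21 18; 18 50]
y = z − H·x̄ = [-1]
S = H·P̄·Hᵀ + R = [135]
K = P̄·Hᵀ·S⁻¹ = [1/3; 4/135]
x' = x̄ + K·y = [-10/3, -1219/135]
P' = (I − K·H)·P̄ = [6 50/3; 50/3 6734/135]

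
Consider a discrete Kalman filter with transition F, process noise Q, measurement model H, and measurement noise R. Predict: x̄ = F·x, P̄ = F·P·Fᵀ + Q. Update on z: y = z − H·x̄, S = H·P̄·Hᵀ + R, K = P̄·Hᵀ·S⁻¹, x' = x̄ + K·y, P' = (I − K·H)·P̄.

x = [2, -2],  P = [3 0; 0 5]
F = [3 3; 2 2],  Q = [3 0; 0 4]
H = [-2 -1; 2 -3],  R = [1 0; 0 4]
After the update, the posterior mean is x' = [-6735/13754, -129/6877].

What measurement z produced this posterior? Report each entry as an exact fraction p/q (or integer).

x̄ = F·x = [0, 0]
P̄ = F·P·Fᵀ + Q = [75 48; 48 36]
S = H·P̄·Hᵀ + R = [529 0; 0 52]
K = P̄·Hᵀ·S⁻¹ = [-198/529 3/26; -132/529 -3/13]
x' − x̄ = [-6735/13754, -129/6877] = K·y
y = (KᵀK)⁻¹·Kᵀ·(x' − x̄) = [1, -1]
z = y + H·x̄ = [1, -1] + [0, 0] = [1, -1]

z = [1, -1]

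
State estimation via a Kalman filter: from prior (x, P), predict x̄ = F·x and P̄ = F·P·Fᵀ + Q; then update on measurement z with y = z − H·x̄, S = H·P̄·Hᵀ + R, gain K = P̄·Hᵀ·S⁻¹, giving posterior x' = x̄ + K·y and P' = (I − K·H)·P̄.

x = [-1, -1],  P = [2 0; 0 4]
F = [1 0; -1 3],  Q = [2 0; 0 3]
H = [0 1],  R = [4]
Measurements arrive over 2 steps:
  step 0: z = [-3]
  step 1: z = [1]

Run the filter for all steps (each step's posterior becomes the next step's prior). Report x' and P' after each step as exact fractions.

step 0: x' = [-43/45, -131/45], P' = [176/45 -8/45; -8/45 164/45]
step 1: x' = [-3681/2015, 87/403], P' = [11022/2015 -160/403; -160/403 1468/403]

step 0: x̄ = F·x = [-1, -2]
step 0: P̄ = F·P·Fᵀ + Q = [4 -2; -2 41]
step 0: y = z − H·x̄ = [-1]
step 0: S = H·P̄·Hᵀ + R = [45]
step 0: K = P̄·Hᵀ·S⁻¹ = [-2/45; 41/45]
step 0: x' = x̄ + K·y = [-43/45, -131/45]
step 0: P' = (I − K·H)·P̄ = [176/45 -8/45; -8/45 164/45]
step 1: x̄ = F·x = [-43/45, -70/9]
step 1: P̄ = F·P·Fᵀ + Q = [266/45 -40/9; -40/9 367/9]
step 1: y = z − H·x̄ = [79/9]
step 1: S = H·P̄·Hᵀ + R = [403/9]
step 1: K = P̄·Hᵀ·S⁻¹ = [-40/403; 367/403]
step 1: x' = x̄ + K·y = [-3681/2015, 87/403]
step 1: P' = (I − K·H)·P̄ = [11022/2015 -160/403; -160/403 1468/403]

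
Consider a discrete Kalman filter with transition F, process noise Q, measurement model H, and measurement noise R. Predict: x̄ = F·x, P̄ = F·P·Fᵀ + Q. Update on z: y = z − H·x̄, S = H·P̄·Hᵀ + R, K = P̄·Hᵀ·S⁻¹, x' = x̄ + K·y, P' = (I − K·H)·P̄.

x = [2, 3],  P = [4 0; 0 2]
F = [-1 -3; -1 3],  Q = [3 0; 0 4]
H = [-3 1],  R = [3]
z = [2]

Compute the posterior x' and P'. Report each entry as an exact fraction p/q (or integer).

x' = [-168/169, -109/169]
P' = [529/338 660/169; 660/169 2082/169]

x̄ = F·x = [-11, 7]
P̄ = F·P·Fᵀ + Q = [25 -14; -14 26]
y = z − H·x̄ = [-38]
S = H·P̄·Hᵀ + R = [338]
K = P̄·Hᵀ·S⁻¹ = [-89/338; 34/169]
x' = x̄ + K·y = [-168/169, -109/169]
P' = (I − K·H)·P̄ = [529/338 660/169; 660/169 2082/169]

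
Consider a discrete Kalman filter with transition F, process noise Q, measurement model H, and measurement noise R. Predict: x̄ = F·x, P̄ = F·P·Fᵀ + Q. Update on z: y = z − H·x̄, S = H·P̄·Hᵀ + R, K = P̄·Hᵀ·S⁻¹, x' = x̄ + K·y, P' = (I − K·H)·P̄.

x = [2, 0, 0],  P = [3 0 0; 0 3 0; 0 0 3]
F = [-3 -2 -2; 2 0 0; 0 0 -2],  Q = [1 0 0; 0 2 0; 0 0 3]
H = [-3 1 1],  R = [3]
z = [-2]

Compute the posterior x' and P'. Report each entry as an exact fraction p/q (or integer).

x' = [84/67, 64/67, 63/67]
P' = [407/134 171/67 1515/268; 171/67 360/67 357/134; 1515/268 357/134 7599/536]

x̄ = F·x = [-6, 4, 0]
P̄ = F·P·Fᵀ + Q = [52 -18 12; -18 14 0; 12 0 15]
y = z − H·x̄ = [-24]
S = H·P̄·Hᵀ + R = [536]
K = P̄·Hᵀ·S⁻¹ = [-81/268; 17/134; -21/536]
x' = x̄ + K·y = [84/67, 64/67, 63/67]
P' = (I − K·H)·P̄ = [407/134 171/67 1515/268; 171/67 360/67 357/134; 1515/268 357/134 7599/536]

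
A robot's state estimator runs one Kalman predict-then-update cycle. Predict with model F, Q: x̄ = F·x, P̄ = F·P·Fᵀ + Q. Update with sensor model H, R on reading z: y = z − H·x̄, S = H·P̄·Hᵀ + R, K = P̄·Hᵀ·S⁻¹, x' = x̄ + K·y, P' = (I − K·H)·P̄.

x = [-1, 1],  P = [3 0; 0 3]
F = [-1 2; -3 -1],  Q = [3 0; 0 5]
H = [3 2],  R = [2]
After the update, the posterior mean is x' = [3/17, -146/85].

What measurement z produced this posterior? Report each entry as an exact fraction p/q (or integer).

z = [-3]

x̄ = F·x = [3, 2]
P̄ = F·P·Fᵀ + Q = [18 3; 3 35]
S = H·P̄·Hᵀ + R = [340]
K = P̄·Hᵀ·S⁻¹ = [3/17; 79/340]
x' − x̄ = [-48/17, -316/85] = K·y
y = (KᵀK)⁻¹·Kᵀ·(x' − x̄) = [-16]
z = y + H·x̄ = [-16] + [13] = [-3]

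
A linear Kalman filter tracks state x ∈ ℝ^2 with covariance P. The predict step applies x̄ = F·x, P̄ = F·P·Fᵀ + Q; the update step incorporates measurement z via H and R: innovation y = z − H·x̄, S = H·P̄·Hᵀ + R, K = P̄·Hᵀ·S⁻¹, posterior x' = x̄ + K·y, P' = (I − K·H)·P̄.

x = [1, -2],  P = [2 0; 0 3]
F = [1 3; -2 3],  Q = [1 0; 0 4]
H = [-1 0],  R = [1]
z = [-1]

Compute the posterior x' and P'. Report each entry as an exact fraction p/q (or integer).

x̄ = F·x = [-5, -8]
P̄ = F·P·Fᵀ + Q = [30 23; 23 39]
y = z − H·x̄ = [-6]
S = H·P̄·Hᵀ + R = [31]
K = P̄·Hᵀ·S⁻¹ = [-30/31; -23/31]
x' = x̄ + K·y = [25/31, -110/31]
P' = (I − K·H)·P̄ = [30/31 23/31; 23/31 680/31]

x' = [25/31, -110/31]
P' = [30/31 23/31; 23/31 680/31]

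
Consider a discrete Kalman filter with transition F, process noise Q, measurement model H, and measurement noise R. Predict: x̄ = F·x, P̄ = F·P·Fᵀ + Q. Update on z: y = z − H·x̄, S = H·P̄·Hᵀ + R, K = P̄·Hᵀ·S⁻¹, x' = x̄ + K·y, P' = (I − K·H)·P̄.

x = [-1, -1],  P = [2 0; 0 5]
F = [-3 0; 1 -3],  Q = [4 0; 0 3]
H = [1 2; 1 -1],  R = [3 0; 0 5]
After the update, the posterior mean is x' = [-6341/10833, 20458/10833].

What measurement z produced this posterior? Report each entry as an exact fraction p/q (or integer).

x̄ = F·x = [3, 2]
P̄ = F·P·Fᵀ + Q = [22 -6; -6 50]
S = H·P̄·Hᵀ + R = [201 -84; -84 89]
K = P̄·Hᵀ·S⁻¹ = [3242/10833 2156/3611; 3662/10833 -1120/3611]
x' − x̄ = [-38840/10833, -1208/10833] = K·y
y = (KᵀK)⁻¹·Kᵀ·(x' − x̄) = [-4, -4]
z = y + H·x̄ = [-4, -4] + [7, 1] = [3, -3]

z = [3, -3]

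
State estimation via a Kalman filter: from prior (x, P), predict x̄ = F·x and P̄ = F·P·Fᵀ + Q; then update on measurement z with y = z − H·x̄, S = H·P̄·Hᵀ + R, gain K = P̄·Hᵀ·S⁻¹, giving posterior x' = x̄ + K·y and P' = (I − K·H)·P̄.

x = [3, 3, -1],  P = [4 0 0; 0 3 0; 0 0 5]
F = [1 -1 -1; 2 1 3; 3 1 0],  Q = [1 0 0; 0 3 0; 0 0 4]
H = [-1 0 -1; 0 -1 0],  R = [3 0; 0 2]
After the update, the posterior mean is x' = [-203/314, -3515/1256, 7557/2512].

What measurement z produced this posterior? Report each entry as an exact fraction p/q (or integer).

x̄ = F·x = [1, 6, 12]
P̄ = F·P·Fᵀ + Q = [13 -10 9; -10 67 27; 9 27 43]
S = H·P̄·Hᵀ + R = [77 17; 17 69]
K = P̄·Hᵀ·S⁻¹ = [-211/628 143/628; -17/2512 -2435/2512; -3129/5024 -1195/5024]
x' − x̄ = [-517/314, -11051/1256, -22587/2512] = K·y
y = (KᵀK)⁻¹·Kᵀ·(x' − x̄) = [11, 9]
z = y + H·x̄ = [11, 9] + [-13, -6] = [-2, 3]

z = [-2, 3]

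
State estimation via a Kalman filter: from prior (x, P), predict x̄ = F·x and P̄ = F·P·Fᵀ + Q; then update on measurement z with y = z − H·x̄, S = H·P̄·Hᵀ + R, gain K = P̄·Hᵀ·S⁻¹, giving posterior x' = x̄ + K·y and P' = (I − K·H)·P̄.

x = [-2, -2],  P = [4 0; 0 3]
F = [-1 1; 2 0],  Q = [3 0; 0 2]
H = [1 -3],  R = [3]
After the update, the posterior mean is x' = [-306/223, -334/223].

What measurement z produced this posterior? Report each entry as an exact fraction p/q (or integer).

z = [3]

x̄ = F·x = [0, -4]
P̄ = F·P·Fᵀ + Q = [10 -8; -8 18]
S = H·P̄·Hᵀ + R = [223]
K = P̄·Hᵀ·S⁻¹ = [34/223; -62/223]
x' − x̄ = [-306/223, 558/223] = K·y
y = (KᵀK)⁻¹·Kᵀ·(x' − x̄) = [-9]
z = y + H·x̄ = [-9] + [12] = [3]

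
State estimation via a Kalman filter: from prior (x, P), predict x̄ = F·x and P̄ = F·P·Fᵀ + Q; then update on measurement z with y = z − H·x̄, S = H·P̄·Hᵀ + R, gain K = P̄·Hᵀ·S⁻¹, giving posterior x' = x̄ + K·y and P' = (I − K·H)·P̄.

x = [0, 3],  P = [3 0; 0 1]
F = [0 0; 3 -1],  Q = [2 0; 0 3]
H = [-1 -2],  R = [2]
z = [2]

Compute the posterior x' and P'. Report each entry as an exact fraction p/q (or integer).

x̄ = F·x = [0, -3]
P̄ = F·P·Fᵀ + Q = [2 0; 0 31]
y = z − H·x̄ = [-4]
S = H·P̄·Hᵀ + R = [128]
K = P̄·Hᵀ·S⁻¹ = [-1/64; -31/64]
x' = x̄ + K·y = [1/16, -17/16]
P' = (I − K·H)·P̄ = [63/32 -31/32; -31/32 31/32]

x' = [1/16, -17/16]
P' = [63/32 -31/32; -31/32 31/32]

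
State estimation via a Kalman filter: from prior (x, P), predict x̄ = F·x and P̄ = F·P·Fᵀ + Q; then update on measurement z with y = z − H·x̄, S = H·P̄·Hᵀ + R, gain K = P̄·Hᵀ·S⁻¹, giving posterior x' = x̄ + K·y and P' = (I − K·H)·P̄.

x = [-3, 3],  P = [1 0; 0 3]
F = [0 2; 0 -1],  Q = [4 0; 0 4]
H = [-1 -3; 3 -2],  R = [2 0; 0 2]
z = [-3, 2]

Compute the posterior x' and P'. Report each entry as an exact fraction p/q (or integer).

x̄ = F·x = [6, -3]
P̄ = F·P·Fᵀ + Q = [16 -6; -6 7]
y = z − H·x̄ = [-6, -22]
S = H·P̄·Hᵀ + R = [45 36; 36 246]
K = P̄·Hᵀ·S⁻¹ = [-278/1629 146/543; -47/181 -50/543]
x' = x̄ + K·y = [602/543, 317/543]
P' = (I − K·H)·P̄ = [340/1629 8/181; 8/181 86/543]

x' = [602/543, 317/543]
P' = [340/1629 8/181; 8/181 86/543]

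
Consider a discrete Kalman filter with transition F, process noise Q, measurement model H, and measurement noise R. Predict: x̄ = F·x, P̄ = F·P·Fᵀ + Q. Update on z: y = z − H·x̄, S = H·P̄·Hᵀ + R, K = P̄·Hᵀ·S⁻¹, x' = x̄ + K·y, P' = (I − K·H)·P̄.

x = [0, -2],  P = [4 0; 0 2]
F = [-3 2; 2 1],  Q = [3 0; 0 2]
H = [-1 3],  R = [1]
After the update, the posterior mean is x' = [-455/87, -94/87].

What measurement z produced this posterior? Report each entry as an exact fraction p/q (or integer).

z = [2]

x̄ = F·x = [-4, -2]
P̄ = F·P·Fᵀ + Q = [47 -20; -20 20]
S = H·P̄·Hᵀ + R = [348]
K = P̄·Hᵀ·S⁻¹ = [-107/348; 20/87]
x' − x̄ = [-107/87, 80/87] = K·y
y = (KᵀK)⁻¹·Kᵀ·(x' − x̄) = [4]
z = y + H·x̄ = [4] + [-2] = [2]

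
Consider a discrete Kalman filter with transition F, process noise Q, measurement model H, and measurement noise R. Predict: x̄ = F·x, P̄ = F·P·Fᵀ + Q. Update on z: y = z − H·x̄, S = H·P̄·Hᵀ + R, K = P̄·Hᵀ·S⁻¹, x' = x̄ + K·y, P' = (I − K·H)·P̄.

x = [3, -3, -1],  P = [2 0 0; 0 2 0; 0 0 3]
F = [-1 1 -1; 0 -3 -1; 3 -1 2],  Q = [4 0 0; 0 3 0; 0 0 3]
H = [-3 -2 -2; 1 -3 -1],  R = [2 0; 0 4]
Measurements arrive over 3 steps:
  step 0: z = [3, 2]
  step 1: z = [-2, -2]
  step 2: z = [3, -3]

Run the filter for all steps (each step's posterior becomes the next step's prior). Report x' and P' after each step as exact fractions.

step 0: x' = [-6371/5045, -33511/20180, 43341/20180], P' = [19462/5045 21558/5045 -49588/5045; 21558/5045 115743/20180 -243873/20180; -49588/5045 -243873/20180 542983/20180]
step 1: x' = [73546972/98413373, 147567232/98413373, -160982854/98413373], P' = [442223888/295240119 335206984/295240119 -920355752/295240119; 335206984/295240119 473945903/295240119 -949642645/295240119; -920355752/295240119 -949642645/295240119 2329187555/295240119]
step 2: x' = [-1016992507750/523440260903, -226670732625/523440260903, 990804057226/523440260903], P' = [2032228761656/1570320782709 1485749606356/1570320782709 -4133381873380/1570320782709; 1485749606356/1570320782709 2244609014456/1570320782709 -4343003062232/1570320782709; -4133381873380/1570320782709 -4343003062232/1570320782709 10573867615508/1570320782709]

step 0: x̄ = F·x = [-5, 10, 10]
step 0: P̄ = F·P·Fᵀ + Q = [11 -3 -14; -3 24 0; -14 0 35]
step 0: y = z − H·x̄ = [28, 47]
step 0: S = H·P̄·Hᵀ + R = [133 146; 146 312]
step 0: K = P̄·Hᵀ·S⁻¹ = [-1163/5045 1094/5045; -609/10090 -4281/20180; -791/10090 -2429/20180]
step 0: x' = x̄ + K·y = [-6371/5045, -33511/20180, 43341/20180]
step 0: P' = (I − K·H)·P̄ = [19462/5045 21558/5045 -49588/5045; 21558/5045 115743/20180 -243873/20180; -49588/5045 -243873/20180 542983/20180]
step 1: x̄ = F·x = [-12842/5045, 14298/5045, 43741/20180]
step 1: P̄ = F·P·Fᵀ + Q = [183968/5045 -57912/5045 -207546/5045; -57912/5045 45493/5045 74899/5045; -207546/5045 74899/5045 1126723/20180]
step 1: y = z − H·x̄ = [3701/10090, 45265/4036]
step 1: S = H·P̄·Hᵀ + R = [388193/5045 108271/2018; 108271/2018 1685779/4036]
step 1: K = P̄·Hᵀ·S⁻¹ = [-78187064/295240119 89239672/295240119; -27113734/295240119 -34247020/295240119; 988718/295240119 -100153843/295240119]
step 1: x' = x̄ + K·y = [73546972/98413373, 147567232/98413373, -160982854/98413373]
step 1: P' = (I − K·H)·P̄ = [442223888/295240119 335206984/295240119 -920355752/295240119; 335206984/295240119 473945903/295240119 -949642645/295240119; -920355752/295240119 -949642645/295240119 2329187555/295240119]
step 2: x̄ = F·x = [235003114/98413373, -281718842/98413373, -248892024/98413373]
step 2: P̄ = F·P·Fᵀ + Q = [3814477640/295240119 -906670244/295240119 -3365313916/295240119; -906670244/295240119 1782565169/295240119 1255880224/295240119; -3365313916/295240119 1255880224/295240119 5399491124/295240119]
step 2: y = z − H·x̄ = [-60972271/98413373, -1624291783/98413373]
step 2: S = H·P̄·Hᵀ + R = [7477412014/98413373 3461992170/98413373; 3461992170/98413373 15381315467/98413373]
step 2: K = P̄·Hᵀ·S⁻¹ = [-19081470260/74777180129 142363484664/523440260903; -6201445798/74777180129 -75422864565/523440260903; -1466273486/74777180129 -139853358516/523440260903]
step 2: x' = x̄ + K·y = [-1016992507750/523440260903, -226670732625/523440260903, 990804057226/523440260903]
step 2: P' = (I − K·H)·P̄ = [2032228761656/1570320782709 1485749606356/1570320782709 -4133381873380/1570320782709; 1485749606356/1570320782709 2244609014456/1570320782709 -4343003062232/1570320782709; -4133381873380/1570320782709 -4343003062232/1570320782709 10573867615508/1570320782709]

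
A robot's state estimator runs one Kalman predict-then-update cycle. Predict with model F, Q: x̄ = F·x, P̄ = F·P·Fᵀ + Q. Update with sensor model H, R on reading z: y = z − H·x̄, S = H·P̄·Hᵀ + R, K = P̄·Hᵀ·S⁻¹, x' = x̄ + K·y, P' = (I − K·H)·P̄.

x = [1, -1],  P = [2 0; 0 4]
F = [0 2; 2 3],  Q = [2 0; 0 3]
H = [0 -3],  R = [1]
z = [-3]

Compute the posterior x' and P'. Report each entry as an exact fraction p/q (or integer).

x' = [-52/53, 211/212]
P' = [306/53 3/53; 3/53 47/424]

x̄ = F·x = [-2, -1]
P̄ = F·P·Fᵀ + Q = [18 24; 24 47]
y = z − H·x̄ = [-6]
S = H·P̄·Hᵀ + R = [424]
K = P̄·Hᵀ·S⁻¹ = [-9/53; -141/424]
x' = x̄ + K·y = [-52/53, 211/212]
P' = (I − K·H)·P̄ = [306/53 3/53; 3/53 47/424]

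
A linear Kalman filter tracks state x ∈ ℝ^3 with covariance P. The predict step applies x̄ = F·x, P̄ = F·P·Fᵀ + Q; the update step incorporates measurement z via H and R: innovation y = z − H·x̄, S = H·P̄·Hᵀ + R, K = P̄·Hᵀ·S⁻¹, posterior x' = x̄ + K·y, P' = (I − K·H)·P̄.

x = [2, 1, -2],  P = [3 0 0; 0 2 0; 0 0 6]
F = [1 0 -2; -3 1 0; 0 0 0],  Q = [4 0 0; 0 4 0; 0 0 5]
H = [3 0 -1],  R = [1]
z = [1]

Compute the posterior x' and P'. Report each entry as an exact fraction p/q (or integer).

x̄ = F·x = [6, -5, 0]
P̄ = F·P·Fᵀ + Q = [31 -9 0; -9 33 0; 0 0 5]
y = z − H·x̄ = [-17]
S = H·P̄·Hᵀ + R = [285]
K = P̄·Hᵀ·S⁻¹ = [31/95; -9/95; -1/57]
x' = x̄ + K·y = [43/95, -322/95, 17/57]
P' = (I − K·H)·P̄ = [62/95 -18/95 31/19; -18/95 2892/95 -9/19; 31/19 -9/19 280/57]

x' = [43/95, -322/95, 17/57]
P' = [62/95 -18/95 31/19; -18/95 2892/95 -9/19; 31/19 -9/19 280/57]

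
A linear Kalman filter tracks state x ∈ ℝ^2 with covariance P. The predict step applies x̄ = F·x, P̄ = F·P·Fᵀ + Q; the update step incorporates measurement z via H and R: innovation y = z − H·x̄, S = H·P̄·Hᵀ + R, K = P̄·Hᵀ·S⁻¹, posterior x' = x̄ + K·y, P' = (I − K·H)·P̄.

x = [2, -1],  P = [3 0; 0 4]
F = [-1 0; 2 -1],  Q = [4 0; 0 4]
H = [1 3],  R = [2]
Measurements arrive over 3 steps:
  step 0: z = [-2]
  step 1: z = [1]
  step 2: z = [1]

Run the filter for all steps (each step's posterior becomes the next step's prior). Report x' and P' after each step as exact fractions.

step 0: x' = [-47/51, -5/17], P' = [950/153 -36/17; -36/17 16/17]
step 1: x' = [6907/20596, 2161/10298], P' = [62467/10298 -10837/5149; -10837/5149 4890/5149]
step 2: x' = [-900457/2732431, 1211287/2732431], P' = [16530798/2732431 -5734376/2732431; -5734376/2732431 2588792/2732431]

step 0: x̄ = F·x = [-2, 5]
step 0: P̄ = F·P·Fᵀ + Q = [7 -6; -6 20]
step 0: y = z − H·x̄ = [-15]
step 0: S = H·P̄·Hᵀ + R = [153]
step 0: K = P̄·Hᵀ·S⁻¹ = [-11/153; 6/17]
step 0: x' = x̄ + K·y = [-47/51, -5/17]
step 0: P' = (I − K·H)·P̄ = [950/153 -36/17; -36/17 16/17]
step 1: x̄ = F·x = [47/51, -79/51]
step 1: P̄ = F·P·Fᵀ + Q = [1562/153 -2224/153; -2224/153 5852/153]
step 1: y = z − H·x̄ = [241/51]
step 1: S = H·P̄·Hᵀ + R = [41192/153]
step 1: K = P̄·Hᵀ·S⁻¹ = [-2555/20596; 3833/10298]
step 1: x' = x̄ + K·y = [6907/20596, 2161/10298]
step 1: P' = (I − K·H)·P̄ = [62467/10298 -10837/5149; -10837/5149 4890/5149]
step 2: x̄ = F·x = [-6907/20596, 2373/5149]
step 2: P̄ = F·P·Fᵀ + Q = [103659/10298 -73304/5149; -73304/5149 193768/5149]
step 2: y = z − H·x̄ = [-973/20596]
step 2: S = H·P̄·Hᵀ + R = [2732431/10298]
step 2: K = P̄·Hᵀ·S⁻¹ = [-336165/2732431; 1016000/2732431]
step 2: x' = x̄ + K·y = [-900457/2732431, 1211287/2732431]
step 2: P' = (I − K·H)·P̄ = [16530798/2732431 -5734376/2732431; -5734376/2732431 2588792/2732431]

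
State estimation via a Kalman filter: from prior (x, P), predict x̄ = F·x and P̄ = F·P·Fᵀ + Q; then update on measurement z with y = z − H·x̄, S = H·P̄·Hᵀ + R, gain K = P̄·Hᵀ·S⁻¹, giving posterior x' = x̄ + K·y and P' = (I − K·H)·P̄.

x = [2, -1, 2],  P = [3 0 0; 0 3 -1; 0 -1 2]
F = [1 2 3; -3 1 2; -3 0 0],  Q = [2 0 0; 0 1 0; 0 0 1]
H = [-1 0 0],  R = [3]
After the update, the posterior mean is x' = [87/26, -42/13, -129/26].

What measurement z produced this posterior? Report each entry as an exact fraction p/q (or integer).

z = [-3]

x̄ = F·x = [6, -3, -6]
P̄ = F·P·Fᵀ + Q = [23 2 -9; 2 35 27; -9 27 28]
S = H·P̄·Hᵀ + R = [26]
K = P̄·Hᵀ·S⁻¹ = [-23/26; -1/13; 9/26]
x' − x̄ = [-69/26, -3/13, 27/26] = K·y
y = (KᵀK)⁻¹·Kᵀ·(x' − x̄) = [3]
z = y + H·x̄ = [3] + [-6] = [-3]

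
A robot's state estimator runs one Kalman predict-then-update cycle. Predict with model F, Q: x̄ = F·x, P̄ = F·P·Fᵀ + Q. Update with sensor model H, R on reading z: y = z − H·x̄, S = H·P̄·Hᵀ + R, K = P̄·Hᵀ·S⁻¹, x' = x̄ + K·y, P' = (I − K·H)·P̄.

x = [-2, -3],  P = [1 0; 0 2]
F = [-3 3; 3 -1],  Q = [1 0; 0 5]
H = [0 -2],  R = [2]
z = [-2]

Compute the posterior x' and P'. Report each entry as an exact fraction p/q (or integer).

x̄ = F·x = [-3, -3]
P̄ = F·P·Fᵀ + Q = [28 -15; -15 16]
y = z − H·x̄ = [-8]
S = H·P̄·Hᵀ + R = [66]
K = P̄·Hᵀ·S⁻¹ = [5/11; -16/33]
x' = x̄ + K·y = [-73/11, 29/33]
P' = (I − K·H)·P̄ = [158/11 -5/11; -5/11 16/33]

x' = [-73/11, 29/33]
P' = [158/11 -5/11; -5/11 16/33]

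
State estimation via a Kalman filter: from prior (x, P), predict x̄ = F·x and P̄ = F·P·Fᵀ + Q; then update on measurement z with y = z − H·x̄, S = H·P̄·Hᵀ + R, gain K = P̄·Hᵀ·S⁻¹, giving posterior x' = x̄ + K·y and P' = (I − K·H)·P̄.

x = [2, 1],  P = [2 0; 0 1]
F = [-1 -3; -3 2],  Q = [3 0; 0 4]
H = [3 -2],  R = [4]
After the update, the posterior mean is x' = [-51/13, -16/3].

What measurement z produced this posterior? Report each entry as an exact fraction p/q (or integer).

x̄ = F·x = [-5, -4]
P̄ = F·P·Fᵀ + Q = [14 0; 0 26]
S = H·P̄·Hᵀ + R = [234]
K = P̄·Hᵀ·S⁻¹ = [7/39; -2/9]
x' − x̄ = [14/13, -4/3] = K·y
y = (KᵀK)⁻¹·Kᵀ·(x' − x̄) = [6]
z = y + H·x̄ = [6] + [-7] = [-1]

z = [-1]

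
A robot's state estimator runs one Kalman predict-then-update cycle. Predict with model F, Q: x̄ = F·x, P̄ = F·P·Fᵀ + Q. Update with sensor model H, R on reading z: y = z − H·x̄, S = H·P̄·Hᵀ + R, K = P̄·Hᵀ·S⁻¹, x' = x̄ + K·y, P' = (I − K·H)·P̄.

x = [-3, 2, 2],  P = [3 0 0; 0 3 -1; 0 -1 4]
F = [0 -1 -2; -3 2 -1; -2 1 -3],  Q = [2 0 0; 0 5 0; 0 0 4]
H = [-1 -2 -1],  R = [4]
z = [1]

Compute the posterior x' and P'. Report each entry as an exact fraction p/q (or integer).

x̄ = F·x = [-6, 11, 2]
P̄ = F·P·Fᵀ + Q = [17 5 20; 5 52 43; 20 43 61]
y = z − H·x̄ = [19]
S = H·P̄·Hᵀ + R = [522]
K = P̄·Hᵀ·S⁻¹ = [-47/522; -76/261; -167/522]
x' = x̄ + K·y = [-4025/522, 1427/261, -2129/522]
P' = (I − K·H)·P̄ = [6665/522 -2267/261 2591/522; -2267/261 2020/261 -1469/261; 2591/522 -1469/261 3953/522]

x' = [-4025/522, 1427/261, -2129/522]
P' = [6665/522 -2267/261 2591/522; -2267/261 2020/261 -1469/261; 2591/522 -1469/261 3953/522]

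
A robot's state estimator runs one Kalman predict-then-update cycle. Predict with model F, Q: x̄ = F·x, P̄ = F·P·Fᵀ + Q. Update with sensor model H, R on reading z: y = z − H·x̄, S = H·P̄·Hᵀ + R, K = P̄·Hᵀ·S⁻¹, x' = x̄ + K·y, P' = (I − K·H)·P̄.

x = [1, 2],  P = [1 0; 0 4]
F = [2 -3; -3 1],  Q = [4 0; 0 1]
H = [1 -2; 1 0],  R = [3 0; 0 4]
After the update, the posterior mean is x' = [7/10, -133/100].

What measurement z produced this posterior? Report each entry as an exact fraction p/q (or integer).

x̄ = F·x = [-4, -1]
P̄ = F·P·Fᵀ + Q = [44 -18; -18 14]
S = H·P̄·Hᵀ + R = [175 80; 80 48]
K = P̄·Hᵀ·S⁻¹ = [4/25 13/20; -48/125 53/200]
x' − x̄ = [47/10, -33/100] = K·y
y = (KᵀK)⁻¹·Kᵀ·(x' − x̄) = [5, 6]
z = y + H·x̄ = [5, 6] + [-2, -4] = [3, 2]

z = [3, 2]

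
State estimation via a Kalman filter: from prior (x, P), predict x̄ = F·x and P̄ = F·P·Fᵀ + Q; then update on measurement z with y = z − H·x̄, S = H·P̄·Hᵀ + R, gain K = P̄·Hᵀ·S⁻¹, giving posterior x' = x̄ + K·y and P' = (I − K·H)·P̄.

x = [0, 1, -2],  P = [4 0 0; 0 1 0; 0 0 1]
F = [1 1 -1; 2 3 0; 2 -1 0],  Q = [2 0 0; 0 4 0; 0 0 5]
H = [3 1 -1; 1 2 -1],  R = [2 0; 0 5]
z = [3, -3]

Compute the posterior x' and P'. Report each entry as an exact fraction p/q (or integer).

x̄ = F·x = [3, 3, -1]
P̄ = F·P·Fᵀ + Q = [8 11 7; 11 29 13; 7 13 22]
y = z − H·x̄ = [-10, -13]
S = H·P̄·Hᵀ + R = [123 114; 114 129]
K = P̄·Hᵀ·S⁻¹ = [10/29 -11/87; -7/319 434/957; 98/957 -5/957]
x' = x̄ + K·y = [104/87, -2561/957, -624/319]
P' = (I − K·H)·P̄ = [109/87 103/87 370/87; 103/87 4478/957 7919/957; 370/87 7919/957 19933/957]

x' = [104/87, -2561/957, -624/319]
P' = [109/87 103/87 370/87; 103/87 4478/957 7919/957; 370/87 7919/957 19933/957]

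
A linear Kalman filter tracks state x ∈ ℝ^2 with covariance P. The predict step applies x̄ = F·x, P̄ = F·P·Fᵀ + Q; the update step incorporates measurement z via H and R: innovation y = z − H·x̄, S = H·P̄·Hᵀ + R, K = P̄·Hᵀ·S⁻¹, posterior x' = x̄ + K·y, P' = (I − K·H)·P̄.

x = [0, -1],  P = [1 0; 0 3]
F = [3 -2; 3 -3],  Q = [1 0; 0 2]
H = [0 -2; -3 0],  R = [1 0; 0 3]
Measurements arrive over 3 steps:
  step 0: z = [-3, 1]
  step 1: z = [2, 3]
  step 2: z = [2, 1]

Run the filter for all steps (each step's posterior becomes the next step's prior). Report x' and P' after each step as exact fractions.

step 0: x̄ = F·x = [2, 3]
step 0: P̄ = F·P·Fᵀ + Q = [22 27; 27 38]
step 0: y = z − H·x̄ = [3, 7]
step 0: S = H·P̄·Hᵀ + R = [153 162; 162 201]
step 0: K = P̄·Hᵀ·S⁻¹ = [-6/167 -50/167; -718/1503 -3/167]
step 0: x' = x̄ + K·y = [-34/167, 722/501]
step 0: P' = (I − K·H)·P̄ = [50/167 3/167; 3/167 359/1503]
step 1: x̄ = F·x = [-1750/501, -824/167]
step 1: P̄ = F·P·Fᵀ + Q = [6665/1503 1933/501; 1933/501 1089/167]
step 1: y = z − H·x̄ = [-1314/167, -1249/167]
step 1: S = H·P̄·Hᵀ + R = [4523/167 3866/167; 3866/167 7166/167]
step 1: K = P̄·Hᵀ·S⁻¹ = [-1933/52293 -10113/34862; -24355/52293 -1933/104586]
step 1: x' = x̄ + K·y = [-107995/104586, -118321/104586]
step 1: P' = (I − K·H)·P̄ = [10113/34862 1933/104586; 1933/104586 24355/104586]
step 2: x̄ = F·x = [-87343/104586, 5163/17431]
step 2: P̄ = F·P·Fᵀ + Q = [451861/104586 65031/17431; 65031/17431 111104/17431]
step 2: y = z − H·x̄ = [45188/17431, -52481/34862]
step 2: S = H·P̄·Hᵀ + R = [461847/17431 390186/17431; 390186/17431 1460169/34862]
step 2: K = P̄·Hᵀ·S⁻¹ = [-86708/2357769 -2049871/7073307; -1097764/2357769 -43354/2357769]
step 2: x' = x̄ + K·y = [-3495620/7073307, -2082208/2357769]
step 2: P' = (I − K·H)·P̄ = [2049871/7073307 43354/2357769; 43354/2357769 548882/2357769]

step 0: x' = [-34/167, 722/501], P' = [50/167 3/167; 3/167 359/1503]
step 1: x' = [-107995/104586, -118321/104586], P' = [10113/34862 1933/104586; 1933/104586 24355/104586]
step 2: x' = [-3495620/7073307, -2082208/2357769], P' = [2049871/7073307 43354/2357769; 43354/2357769 548882/2357769]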